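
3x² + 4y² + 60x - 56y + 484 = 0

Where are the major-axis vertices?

(-12, 7) and (-8, 7)

3(x² + 20x) + 4(y² - 14y) = -484
Complete the square in x and y: 3(x + 10)² + 4(y - 7)² = -484 + 300 + 196 = 12
Divide by 12: (x + 10)²/4 + (y - 7)²/3 = 1
Ellipse, center (-10, 7), major axis horizontal; a² = 4, b² = 3.
a = 2. Vertices at (h ± a, k).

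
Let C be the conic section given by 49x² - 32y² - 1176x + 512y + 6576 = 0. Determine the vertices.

Group: 49(x² - 24x) -32(y² - 16y) = -6576
Completing the square gives 49(x - 12)² -32(y - 8)² = -6576 + 7056 - 2048 = -1568.
Divide through by -1568 to get (y - 8)²/49 - (x - 12)²/32 = 1.
Hyperbola, center (12, 8), transverse axis vertical; a² = 49, b² = 32.
a = 7. Vertices at (h, k ± a).

(12, 1) and (12, 15)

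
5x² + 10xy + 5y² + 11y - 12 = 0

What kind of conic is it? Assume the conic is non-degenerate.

parabola

A = 5, B = 10, C = 5.
Discriminant B² − 4AC = 10² − 4·5·5 = 0.
B² − 4AC = 0 ⇒ parabola.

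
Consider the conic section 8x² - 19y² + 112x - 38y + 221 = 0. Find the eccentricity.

e = 3√57/19

Collect terms: 8(x² + 14x) -19(y² + 2y) = -221
Completing the square gives 8(x + 7)² -19(y + 1)² = -221 + 392 - 19 = 152.
Divide by 152: (x + 7)²/19 - (y + 1)²/8 = 1
Hyperbola, center (-7, -1), transverse axis horizontal; a² = 19, b² = 8.
c² = a² + b² = 27, so c = 3√3.
e = c/a = 3√3/√19 = 3√57/19.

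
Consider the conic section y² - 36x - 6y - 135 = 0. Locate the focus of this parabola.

(5, 3)

Only y is squared. Complete the square in y: (y - 3)² = 36(x + 4).
Vertex (-4, 3); 4p = 36 so p = 9. Opens right.
Focus is p units from the vertex along the axis: (h + p, k).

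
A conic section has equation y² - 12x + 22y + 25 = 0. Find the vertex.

Only y is squared. Complete the square in y: (y + 11)² = 12(x + 8).
Vertex (-8, -11); 4p = 12 so p = 3. Opens right.

(-8, -11)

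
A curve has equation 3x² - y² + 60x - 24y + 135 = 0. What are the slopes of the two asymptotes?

√3 and -√3

Collect terms: 3(x² + 20x) -(y² + 24y) = -135
3(x + 10)² -(y + 12)² = -135 + 300 - 144 = 21
Divide by 21: (x + 10)²/7 - (y + 12)²/21 = 1
Hyperbola, center (-10, -12), transverse axis horizontal; a² = 7, b² = 21.
For a horizontal hyperbola the asymptotes have slope ±b/a.
Here that is ±√21/√7 = ±√3.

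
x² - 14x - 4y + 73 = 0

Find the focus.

Only x is squared. Complete the square in x: (x - 7)² = 4(y - 6).
Vertex (7, 6); 4p = 4 so p = 1. Opens up.
Focus is p units from the vertex along the axis: (h, k + p).

(7, 7)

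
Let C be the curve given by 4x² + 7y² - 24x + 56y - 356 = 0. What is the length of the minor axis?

12√2

Group: 4(x² - 6x) + 7(y² + 8y) = 356
Complete the square: 4(x - 3)² + 7(y + 4)² = 356 + 36 + 112 = 504
Divide through by 504 to get (x - 3)²/126 + (y + 4)²/72 = 1.
Ellipse, center (3, -4), major axis horizontal; a² = 126, b² = 72.
b² = 72 so b = 6√2; the minor axis has length 2b = 12√2.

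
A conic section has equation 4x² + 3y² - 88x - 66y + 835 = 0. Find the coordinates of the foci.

4(x² - 22x) + 3(y² - 22y) = -835
Complete the square: 4(x - 11)² + 3(y - 11)² = -835 + 484 + 363 = 12
Dividing both sides by 12: (x - 11)²/3 + (y - 11)²/4 = 1
Ellipse, center (11, 11), major axis vertical; a² = 4, b² = 3.
c² = a² - b² = 4 - 3 = 1, so c = 1.
Foci lie on the vertical axis through the center: (h, k ± c).

(11, 10) and (11, 12)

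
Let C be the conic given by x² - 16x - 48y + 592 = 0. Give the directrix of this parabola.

y = -1

Only x is squared. Complete the square in x: (x - 8)² = 48(y - 11).
Vertex (8, 11); 4p = 48 so p = 12. Opens up.
Directrix is the horizontal line y = k − p = 11 − (12) = -1.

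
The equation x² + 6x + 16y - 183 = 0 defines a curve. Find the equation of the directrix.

Only x is squared. Complete the square in x: (x + 3)² = -16(y - 12).
Vertex (-3, 12); 4p = -16 so p = -4. Opens down.
Directrix is the horizontal line y = k − p = 12 − (-4) = 16.

y = 16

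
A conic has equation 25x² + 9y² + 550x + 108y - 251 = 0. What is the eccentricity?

Rearranging, 25(x² + 22x) + 9(y² + 12y) = 251.
Complete the square: 25(x + 11)² + 9(y + 6)² = 251 + 3025 + 324 = 3600
Divide by 3600: (x + 11)²/144 + (y + 6)²/400 = 1
Ellipse, center (-11, -6), major axis vertical; a² = 400, b² = 144.
c² = a² - b² = 256, so c = 16.
e = c/a = 16/20 = 4/5.

e = 4/5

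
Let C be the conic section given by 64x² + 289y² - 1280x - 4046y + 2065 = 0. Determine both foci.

(-5, 7) and (25, 7)

Rearranging, 64(x² - 20x) + 289(y² - 14y) = -2065.
Completing the square gives 64(x - 10)² + 289(y - 7)² = -2065 + 6400 + 14161 = 18496.
Dividing both sides by 18496: (x - 10)²/289 + (y - 7)²/64 = 1
Ellipse, center (10, 7), major axis horizontal; a² = 289, b² = 64.
c² = a² - b² = 289 - 64 = 225, so c = 15.
Foci lie on the horizontal axis through the center: (h ± c, k).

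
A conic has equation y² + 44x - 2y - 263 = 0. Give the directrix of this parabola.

x = 17

Only y is squared. Complete the square in y: (y - 1)² = -44(x - 6).
Vertex (6, 1); 4p = -44 so p = -11. Opens left.
Directrix is the vertical line x = h − p = 6 − (-11) = 17.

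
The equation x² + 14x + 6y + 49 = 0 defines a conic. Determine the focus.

Only x is squared. Complete the square in x: (x + 7)² = -6y.
Vertex (-7, 0); 4p = -6 so p = -3/2. Opens down.
Focus is p units from the vertex along the axis: (h, k + p).

(-7, -3/2)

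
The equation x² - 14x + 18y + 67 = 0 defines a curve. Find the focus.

Only x is squared. Complete the square in x: (x - 7)² = -18(y + 1).
Vertex (7, -1); 4p = -18 so p = -9/2. Opens down.
Focus is p units from the vertex along the axis: (h, k + p).

(7, -11/2)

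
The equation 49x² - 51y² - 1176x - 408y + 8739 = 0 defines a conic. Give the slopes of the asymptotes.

Rearranging, 49(x² - 24x) -51(y² + 8y) = -8739.
49(x - 12)² -51(y + 4)² = -8739 + 7056 - 816 = -2499
Divide by -2499: (y + 4)²/49 - (x - 12)²/51 = 1
Hyperbola, center (12, -4), transverse axis vertical; a² = 49, b² = 51.
For a vertical hyperbola the asymptotes have slope ±a/b.
Here that is ±7/√51 = ±7√51/51.

7√51/51 and -7√51/51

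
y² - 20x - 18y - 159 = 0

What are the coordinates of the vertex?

Only y is squared. Complete the square in y: (y - 9)² = 20(x + 12).
Vertex (-12, 9); 4p = 20 so p = 5. Opens right.

(-12, 9)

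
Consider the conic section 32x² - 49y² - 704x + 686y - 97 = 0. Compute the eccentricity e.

Group: 32(x² - 22x) -49(y² - 14y) = 97
Complete the square: 32(x - 11)² -49(y - 7)² = 97 + 3872 - 2401 = 1568
Dividing both sides by 1568: (x - 11)²/49 - (y - 7)²/32 = 1
Hyperbola, center (11, 7), transverse axis horizontal; a² = 49, b² = 32.
c² = a² + b² = 81, so c = 9.
e = c/a = 9/7.

e = 9/7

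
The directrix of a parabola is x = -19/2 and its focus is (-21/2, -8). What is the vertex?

(-10, -8)

The vertex is the midpoint between the focus and the directrix along the axis of symmetry.
Axis is horizontal (directrix is vertical). Vertex x-coordinate = (-21/2 + (-19/2))/2 = -10; y-coordinate = -8.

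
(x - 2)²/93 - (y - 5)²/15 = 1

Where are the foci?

Center (2, 5). The positive term is the x-term, so the transverse axis is horizontal; a² = 93, b² = 15.
c² = a² + b² = 93 + 15 = 108, so c = 6√3.
Foci lie on the horizontal axis through the center: (h ± c, k).

(2 - 6√3, 5) and (2 + 6√3, 5)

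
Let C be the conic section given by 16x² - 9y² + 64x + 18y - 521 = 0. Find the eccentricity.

Group the x- and y-terms: 16(x² + 4x) -9(y² - 2y) = 521
Completing the square gives 16(x + 2)² -9(y - 1)² = 521 + 64 - 9 = 576.
Divide through by 576 to get (x + 2)²/36 - (y - 1)²/64 = 1.
Hyperbola, center (-2, 1), transverse axis horizontal; a² = 36, b² = 64.
c² = a² + b² = 100, so c = 10.
e = c/a = 10/6 = 5/3.

e = 5/3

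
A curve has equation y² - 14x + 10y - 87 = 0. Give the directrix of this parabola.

Only y is squared. Complete the square in y: (y + 5)² = 14(x + 8).
Vertex (-8, -5); 4p = 14 so p = 7/2. Opens right.
Directrix is the vertical line x = h − p = -8 − (7/2) = -23/2.

x = -23/2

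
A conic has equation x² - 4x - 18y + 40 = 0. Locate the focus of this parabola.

(2, 13/2)

Only x is squared. Complete the square in x: (x - 2)² = 18(y - 2).
Vertex (2, 2); 4p = 18 so p = 9/2. Opens up.
Focus is p units from the vertex along the axis: (h, k + p).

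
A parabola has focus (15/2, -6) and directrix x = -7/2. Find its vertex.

(2, -6)

The vertex is the midpoint between the focus and the directrix along the axis of symmetry.
Axis is horizontal (directrix is vertical). Vertex x-coordinate = (15/2 + (-7/2))/2 = 2; y-coordinate = -6.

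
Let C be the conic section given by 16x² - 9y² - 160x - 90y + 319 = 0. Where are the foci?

16(x² - 10x) -9(y² + 10y) = -319
Complete the square in x and y: 16(x - 5)² -9(y + 5)² = -319 + 400 - 225 = -144
Dividing both sides by -144: (y + 5)²/16 - (x - 5)²/9 = 1
Hyperbola, center (5, -5), transverse axis vertical; a² = 16, b² = 9.
c² = a² + b² = 16 + 9 = 25, so c = 5.
Foci lie on the vertical axis through the center: (h, k ± c).

(5, -10) and (5, 0)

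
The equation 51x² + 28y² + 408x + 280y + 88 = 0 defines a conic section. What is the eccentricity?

Collect terms: 51(x² + 8x) + 28(y² + 10y) = -88
Complete the square in x and y: 51(x + 4)² + 28(y + 5)² = -88 + 816 + 700 = 1428
Dividing both sides by 1428: (x + 4)²/28 + (y + 5)²/51 = 1
Ellipse, center (-4, -5), major axis vertical; a² = 51, b² = 28.
c² = a² - b² = 23, so c = √23.
e = c/a = √23/√51 = √1173/51.

e = √1173/51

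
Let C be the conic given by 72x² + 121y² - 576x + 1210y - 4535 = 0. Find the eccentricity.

72(x² - 8x) + 121(y² + 10y) = 4535
Completing the square gives 72(x - 4)² + 121(y + 5)² = 4535 + 1152 + 3025 = 8712.
Dividing both sides by 8712: (x - 4)²/121 + (y + 5)²/72 = 1
Ellipse, center (4, -5), major axis horizontal; a² = 121, b² = 72.
c² = a² - b² = 49, so c = 7.
e = c/a = 7/11.

e = 7/11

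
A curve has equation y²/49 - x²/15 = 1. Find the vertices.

(0, -7) and (0, 7)

Center (0, 0). The positive term is the y-term, so the transverse axis is vertical; a² = 49, b² = 15.
a = 7. Vertices at (h, k ± a).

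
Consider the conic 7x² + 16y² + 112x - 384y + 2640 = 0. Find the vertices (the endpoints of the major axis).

(-12, 12) and (-4, 12)

Collect terms: 7(x² + 16x) + 16(y² - 24y) = -2640
7(x + 8)² + 16(y - 12)² = -2640 + 448 + 2304 = 112
Dividing both sides by 112: (x + 8)²/16 + (y - 12)²/7 = 1
Ellipse, center (-8, 12), major axis horizontal; a² = 16, b² = 7.
a = 4. Vertices at (h ± a, k).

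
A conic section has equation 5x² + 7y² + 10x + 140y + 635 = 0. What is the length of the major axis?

2√14

Group: 5(x² + 2x) + 7(y² + 20y) = -635
Completing the square gives 5(x + 1)² + 7(y + 10)² = -635 + 5 + 700 = 70.
Dividing both sides by 70: (x + 1)²/14 + (y + 10)²/10 = 1
Ellipse, center (-1, -10), major axis horizontal; a² = 14, b² = 10.
a² = 14 so a = √14; the major axis has length 2a = 2√14.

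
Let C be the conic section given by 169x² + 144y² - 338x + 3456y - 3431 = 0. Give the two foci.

169(x² - 2x) + 144(y² + 24y) = 3431
Complete the square: 169(x - 1)² + 144(y + 12)² = 3431 + 169 + 20736 = 24336
Divide through by 24336 to get (x - 1)²/144 + (y + 12)²/169 = 1.
Ellipse, center (1, -12), major axis vertical; a² = 169, b² = 144.
c² = a² - b² = 169 - 144 = 25, so c = 5.
Foci lie on the vertical axis through the center: (h, k ± c).

(1, -17) and (1, -7)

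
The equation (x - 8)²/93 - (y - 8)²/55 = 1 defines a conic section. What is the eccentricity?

e = 2√3441/93

Center (8, 8). The positive term is the x-term, so the transverse axis is horizontal; a² = 93, b² = 55.
c² = a² + b² = 148, so c = 2√37.
e = c/a = 2√37/√93 = 2√3441/93.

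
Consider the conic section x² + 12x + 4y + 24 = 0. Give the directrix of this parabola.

Only x is squared. Complete the square in x: (x + 6)² = -4(y - 3).
Vertex (-6, 3); 4p = -4 so p = -1. Opens down.
Directrix is the horizontal line y = k − p = 3 − (-1) = 4.

y = 4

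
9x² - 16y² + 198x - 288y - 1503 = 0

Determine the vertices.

Group the x- and y-terms: 9(x² + 22x) -16(y² + 18y) = 1503
Complete the square in x and y: 9(x + 11)² -16(y + 9)² = 1503 + 1089 - 1296 = 1296
Divide by 1296: (x + 11)²/144 - (y + 9)²/81 = 1
Hyperbola, center (-11, -9), transverse axis horizontal; a² = 144, b² = 81.
a = 12. Vertices at (h ± a, k).

(-23, -9) and (1, -9)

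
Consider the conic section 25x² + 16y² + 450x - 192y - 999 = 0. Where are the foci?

Group the x- and y-terms: 25(x² + 18x) + 16(y² - 12y) = 999
25(x + 9)² + 16(y - 6)² = 999 + 2025 + 576 = 3600
Divide by 3600: (x + 9)²/144 + (y - 6)²/225 = 1
Ellipse, center (-9, 6), major axis vertical; a² = 225, b² = 144.
c² = a² - b² = 225 - 144 = 81, so c = 9.
Foci lie on the vertical axis through the center: (h, k ± c).

(-9, -3) and (-9, 15)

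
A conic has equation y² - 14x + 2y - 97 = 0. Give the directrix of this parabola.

Only y is squared. Complete the square in y: (y + 1)² = 14(x + 7).
Vertex (-7, -1); 4p = 14 so p = 7/2. Opens right.
Directrix is the vertical line x = h − p = -7 − (7/2) = -21/2.

x = -21/2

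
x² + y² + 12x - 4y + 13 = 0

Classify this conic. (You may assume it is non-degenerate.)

circle

No xy term. Coefficients of x² and y² are A = 1, C = 1.
A = C (same sign) ⇒ circle.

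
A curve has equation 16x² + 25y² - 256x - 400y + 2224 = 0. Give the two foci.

(5, 8) and (11, 8)

Rearranging, 16(x² - 16x) + 25(y² - 16y) = -2224.
Complete the square: 16(x - 8)² + 25(y - 8)² = -2224 + 1024 + 1600 = 400
Divide by 400: (x - 8)²/25 + (y - 8)²/16 = 1
Ellipse, center (8, 8), major axis horizontal; a² = 25, b² = 16.
c² = a² - b² = 25 - 16 = 9, so c = 3.
Foci lie on the horizontal axis through the center: (h ± c, k).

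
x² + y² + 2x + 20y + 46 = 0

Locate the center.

Group the x- and y-terms: (x² + 2x) + (y² + 20y) = -46
Completing the square gives (x + 1)² + (y + 10)² = -46 + 1 + 100 = 55.
So (x + 1)² + (y + 10)² = 55.
Circle centered at (-1, -10) with r² = 55.

(-1, -10)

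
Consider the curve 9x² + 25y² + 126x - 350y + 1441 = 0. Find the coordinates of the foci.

(-11, 7) and (-3, 7)

Group: 9(x² + 14x) + 25(y² - 14y) = -1441
Complete the square: 9(x + 7)² + 25(y - 7)² = -1441 + 441 + 1225 = 225
Divide by 225: (x + 7)²/25 + (y - 7)²/9 = 1
Ellipse, center (-7, 7), major axis horizontal; a² = 25, b² = 9.
c² = a² - b² = 25 - 9 = 16, so c = 4.
Foci lie on the horizontal axis through the center: (h ± c, k).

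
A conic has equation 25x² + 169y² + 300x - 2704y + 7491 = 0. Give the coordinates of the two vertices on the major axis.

(-19, 8) and (7, 8)

Group: 25(x² + 12x) + 169(y² - 16y) = -7491
Complete the square in x and y: 25(x + 6)² + 169(y - 8)² = -7491 + 900 + 10816 = 4225
Dividing both sides by 4225: (x + 6)²/169 + (y - 8)²/25 = 1
Ellipse, center (-6, 8), major axis horizontal; a² = 169, b² = 25.
a = 13. Vertices at (h ± a, k).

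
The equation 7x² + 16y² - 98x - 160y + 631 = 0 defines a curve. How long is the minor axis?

2√7

Group: 7(x² - 14x) + 16(y² - 10y) = -631
7(x - 7)² + 16(y - 5)² = -631 + 343 + 400 = 112
Divide through by 112 to get (x - 7)²/16 + (y - 5)²/7 = 1.
Ellipse, center (7, 5), major axis horizontal; a² = 16, b² = 7.
b² = 7 so b = √7; the minor axis has length 2b = 2√7.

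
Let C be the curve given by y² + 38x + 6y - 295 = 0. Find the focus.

(-3/2, -3)

Only y is squared. Complete the square in y: (y + 3)² = -38(x - 8).
Vertex (8, -3); 4p = -38 so p = -19/2. Opens left.
Focus is p units from the vertex along the axis: (h + p, k).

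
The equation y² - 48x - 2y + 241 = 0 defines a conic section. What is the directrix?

x = -7

Only y is squared. Complete the square in y: (y - 1)² = 48(x - 5).
Vertex (5, 1); 4p = 48 so p = 12. Opens right.
Directrix is the vertical line x = h − p = 5 − (12) = -7.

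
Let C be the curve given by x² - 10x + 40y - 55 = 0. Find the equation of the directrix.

y = 12

Only x is squared. Complete the square in x: (x - 5)² = -40(y - 2).
Vertex (5, 2); 4p = -40 so p = -10. Opens down.
Directrix is the horizontal line y = k − p = 2 − (-10) = 12.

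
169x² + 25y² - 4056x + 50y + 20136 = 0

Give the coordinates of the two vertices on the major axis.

Group the x- and y-terms: 169(x² - 24x) + 25(y² + 2y) = -20136
169(x - 12)² + 25(y + 1)² = -20136 + 24336 + 25 = 4225
Divide through by 4225 to get (x - 12)²/25 + (y + 1)²/169 = 1.
Ellipse, center (12, -1), major axis vertical; a² = 169, b² = 25.
a = 13. Vertices at (h, k ± a).

(12, -14) and (12, 12)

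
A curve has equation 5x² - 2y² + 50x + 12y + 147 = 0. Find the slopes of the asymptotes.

Group the x- and y-terms: 5(x² + 10x) -2(y² - 6y) = -147
Complete the square: 5(x + 5)² -2(y - 3)² = -147 + 125 - 18 = -40
Divide by -40: (y - 3)²/20 - (x + 5)²/8 = 1
Hyperbola, center (-5, 3), transverse axis vertical; a² = 20, b² = 8.
For a vertical hyperbola the asymptotes have slope ±a/b.
Here that is ±2√5/2√2 = ±√10/2.

√10/2 and -√10/2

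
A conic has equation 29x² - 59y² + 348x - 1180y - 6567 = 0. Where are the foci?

Collect terms: 29(x² + 12x) -59(y² + 20y) = 6567
Complete the square in x and y: 29(x + 6)² -59(y + 10)² = 6567 + 1044 - 5900 = 1711
Divide by 1711: (x + 6)²/59 - (y + 10)²/29 = 1
Hyperbola, center (-6, -10), transverse axis horizontal; a² = 59, b² = 29.
c² = a² + b² = 59 + 29 = 88, so c = 2√22.
Foci lie on the horizontal axis through the center: (h ± c, k).

(-6 - 2√22, -10) and (-6 + 2√22, -10)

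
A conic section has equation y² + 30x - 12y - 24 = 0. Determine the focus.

(-11/2, 6)

Only y is squared. Complete the square in y: (y - 6)² = -30(x - 2).
Vertex (2, 6); 4p = -30 so p = -15/2. Opens left.
Focus is p units from the vertex along the axis: (h + p, k).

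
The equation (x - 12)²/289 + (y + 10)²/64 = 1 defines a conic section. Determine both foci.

(-3, -10) and (27, -10)

Center (12, -10). The larger denominator 289 sits under the x-term, so the major axis is horizontal; a² = 289, b² = 64.
c² = a² - b² = 289 - 64 = 225, so c = 15.
Foci lie on the horizontal axis through the center: (h ± c, k).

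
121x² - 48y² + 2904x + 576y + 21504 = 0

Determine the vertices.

Collect terms: 121(x² + 24x) -48(y² - 12y) = -21504
121(x + 12)² -48(y - 6)² = -21504 + 17424 - 1728 = -5808
Divide by -5808: (y - 6)²/121 - (x + 12)²/48 = 1
Hyperbola, center (-12, 6), transverse axis vertical; a² = 121, b² = 48.
a = 11. Vertices at (h, k ± a).

(-12, -5) and (-12, 17)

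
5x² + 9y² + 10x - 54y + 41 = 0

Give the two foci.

(-3, 3) and (1, 3)

Rearranging, 5(x² + 2x) + 9(y² - 6y) = -41.
Complete the square in x and y: 5(x + 1)² + 9(y - 3)² = -41 + 5 + 81 = 45
Dividing both sides by 45: (x + 1)²/9 + (y - 3)²/5 = 1
Ellipse, center (-1, 3), major axis horizontal; a² = 9, b² = 5.
c² = a² - b² = 9 - 5 = 4, so c = 2.
Foci lie on the horizontal axis through the center: (h ± c, k).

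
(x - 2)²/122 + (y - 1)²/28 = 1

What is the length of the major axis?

Center (2, 1). The larger denominator 122 sits under the x-term, so the major axis is horizontal; a² = 122, b² = 28.
a² = 122 so a = √122; the major axis has length 2a = 2√122.

2√122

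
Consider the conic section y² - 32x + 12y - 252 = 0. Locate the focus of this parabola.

Only y is squared. Complete the square in y: (y + 6)² = 32(x + 9).
Vertex (-9, -6); 4p = 32 so p = 8. Opens right.
Focus is p units from the vertex along the axis: (h + p, k).

(-1, -6)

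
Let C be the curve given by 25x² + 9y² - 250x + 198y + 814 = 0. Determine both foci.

(5, -19) and (5, -3)

25(x² - 10x) + 9(y² + 22y) = -814
25(x - 5)² + 9(y + 11)² = -814 + 625 + 1089 = 900
Divide by 900: (x - 5)²/36 + (y + 11)²/100 = 1
Ellipse, center (5, -11), major axis vertical; a² = 100, b² = 36.
c² = a² - b² = 100 - 36 = 64, so c = 8.
Foci lie on the vertical axis through the center: (h, k ± c).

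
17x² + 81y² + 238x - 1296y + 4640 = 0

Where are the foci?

17(x² + 14x) + 81(y² - 16y) = -4640
Completing the square gives 17(x + 7)² + 81(y - 8)² = -4640 + 833 + 5184 = 1377.
Divide through by 1377 to get (x + 7)²/81 + (y - 8)²/17 = 1.
Ellipse, center (-7, 8), major axis horizontal; a² = 81, b² = 17.
c² = a² - b² = 81 - 17 = 64, so c = 8.
Foci lie on the horizontal axis through the center: (h ± c, k).

(-15, 8) and (1, 8)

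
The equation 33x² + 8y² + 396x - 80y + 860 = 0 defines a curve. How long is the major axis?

33(x² + 12x) + 8(y² - 10y) = -860
Completing the square gives 33(x + 6)² + 8(y - 5)² = -860 + 1188 + 200 = 528.
Divide by 528: (x + 6)²/16 + (y - 5)²/66 = 1
Ellipse, center (-6, 5), major axis vertical; a² = 66, b² = 16.
a² = 66 so a = √66; the major axis has length 2a = 2√66.

2√66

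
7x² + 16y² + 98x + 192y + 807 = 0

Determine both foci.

(-10, -6) and (-4, -6)

Group: 7(x² + 14x) + 16(y² + 12y) = -807
Complete the square: 7(x + 7)² + 16(y + 6)² = -807 + 343 + 576 = 112
Divide by 112: (x + 7)²/16 + (y + 6)²/7 = 1
Ellipse, center (-7, -6), major axis horizontal; a² = 16, b² = 7.
c² = a² - b² = 16 - 7 = 9, so c = 3.
Foci lie on the horizontal axis through the center: (h ± c, k).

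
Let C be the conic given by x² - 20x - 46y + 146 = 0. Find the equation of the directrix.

y = -21/2

Only x is squared. Complete the square in x: (x - 10)² = 46(y - 1).
Vertex (10, 1); 4p = 46 so p = 23/2. Opens up.
Directrix is the horizontal line y = k − p = 1 − (23/2) = -21/2.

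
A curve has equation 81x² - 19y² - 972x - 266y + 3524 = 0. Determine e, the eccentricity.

Collect terms: 81(x² - 12x) -19(y² + 14y) = -3524
Completing the square gives 81(x - 6)² -19(y + 7)² = -3524 + 2916 - 931 = -1539.
Dividing both sides by -1539: (y + 7)²/81 - (x - 6)²/19 = 1
Hyperbola, center (6, -7), transverse axis vertical; a² = 81, b² = 19.
c² = a² + b² = 100, so c = 10.
e = c/a = 10/9.

e = 10/9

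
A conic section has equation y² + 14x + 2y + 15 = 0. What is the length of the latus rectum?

14

Only y is squared. Complete the square in y: (y + 1)² = -14(x + 1).
Vertex (-1, -1); 4p = -14 so p = -7/2. Opens left.
Latus rectum length = |4p| = 14.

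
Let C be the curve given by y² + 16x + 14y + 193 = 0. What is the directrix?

x = -5

Only y is squared. Complete the square in y: (y + 7)² = -16(x + 9).
Vertex (-9, -7); 4p = -16 so p = -4. Opens left.
Directrix is the vertical line x = h − p = -9 − (-4) = -5.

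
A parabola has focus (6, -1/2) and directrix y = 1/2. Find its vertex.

(6, 0)

The vertex is the midpoint between the focus and the directrix along the axis of symmetry.
Axis is vertical (directrix is horizontal). Vertex y-coordinate = (-1/2 + 1/2)/2 = 0; x-coordinate = 6.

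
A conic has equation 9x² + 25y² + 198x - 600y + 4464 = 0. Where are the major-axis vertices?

Collect terms: 9(x² + 22x) + 25(y² - 24y) = -4464
9(x + 11)² + 25(y - 12)² = -4464 + 1089 + 3600 = 225
Divide by 225: (x + 11)²/25 + (y - 12)²/9 = 1
Ellipse, center (-11, 12), major axis horizontal; a² = 25, b² = 9.
a = 5. Vertices at (h ± a, k).

(-16, 12) and (-6, 12)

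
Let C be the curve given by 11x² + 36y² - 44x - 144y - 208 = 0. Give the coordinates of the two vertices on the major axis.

Group the x- and y-terms: 11(x² - 4x) + 36(y² - 4y) = 208
Completing the square gives 11(x - 2)² + 36(y - 2)² = 208 + 44 + 144 = 396.
Dividing both sides by 396: (x - 2)²/36 + (y - 2)²/11 = 1
Ellipse, center (2, 2), major axis horizontal; a² = 36, b² = 11.
a = 6. Vertices at (h ± a, k).

(-4, 2) and (8, 2)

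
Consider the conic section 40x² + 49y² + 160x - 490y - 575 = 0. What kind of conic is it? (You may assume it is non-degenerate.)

ellipse

No xy term. Coefficients of x² and y² are A = 40, C = 49.
A and C have the same sign but A ≠ C ⇒ ellipse.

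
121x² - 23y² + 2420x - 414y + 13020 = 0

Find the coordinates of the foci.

(-10, -21) and (-10, 3)

Collect terms: 121(x² + 20x) -23(y² + 18y) = -13020
Complete the square in x and y: 121(x + 10)² -23(y + 9)² = -13020 + 12100 - 1863 = -2783
Divide through by -2783 to get (y + 9)²/121 - (x + 10)²/23 = 1.
Hyperbola, center (-10, -9), transverse axis vertical; a² = 121, b² = 23.
c² = a² + b² = 121 + 23 = 144, so c = 12.
Foci lie on the vertical axis through the center: (h, k ± c).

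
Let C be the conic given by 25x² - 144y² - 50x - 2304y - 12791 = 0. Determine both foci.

Rearranging, 25(x² - 2x) -144(y² + 16y) = 12791.
25(x - 1)² -144(y + 8)² = 12791 + 25 - 9216 = 3600
Dividing both sides by 3600: (x - 1)²/144 - (y + 8)²/25 = 1
Hyperbola, center (1, -8), transverse axis horizontal; a² = 144, b² = 25.
c² = a² + b² = 144 + 25 = 169, so c = 13.
Foci lie on the horizontal axis through the center: (h ± c, k).

(-12, -8) and (14, -8)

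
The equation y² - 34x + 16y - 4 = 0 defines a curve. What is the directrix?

x = -21/2

Only y is squared. Complete the square in y: (y + 8)² = 34(x + 2).
Vertex (-2, -8); 4p = 34 so p = 17/2. Opens right.
Directrix is the vertical line x = h − p = -2 − (17/2) = -21/2.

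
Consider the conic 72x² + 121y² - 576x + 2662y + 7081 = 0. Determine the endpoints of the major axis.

(-7, -11) and (15, -11)

Group the x- and y-terms: 72(x² - 8x) + 121(y² + 22y) = -7081
Completing the square gives 72(x - 4)² + 121(y + 11)² = -7081 + 1152 + 14641 = 8712.
Divide through by 8712 to get (x - 4)²/121 + (y + 11)²/72 = 1.
Ellipse, center (4, -11), major axis horizontal; a² = 121, b² = 72.
a = 11. Vertices at (h ± a, k).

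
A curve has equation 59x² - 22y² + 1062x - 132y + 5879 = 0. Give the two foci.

Collect terms: 59(x² + 18x) -22(y² + 6y) = -5879
Complete the square: 59(x + 9)² -22(y + 3)² = -5879 + 4779 - 198 = -1298
Dividing both sides by -1298: (y + 3)²/59 - (x + 9)²/22 = 1
Hyperbola, center (-9, -3), transverse axis vertical; a² = 59, b² = 22.
c² = a² + b² = 59 + 22 = 81, so c = 9.
Foci lie on the vertical axis through the center: (h, k ± c).

(-9, -12) and (-9, 6)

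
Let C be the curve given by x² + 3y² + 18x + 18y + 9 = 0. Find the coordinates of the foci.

(-9 - √66, -3) and (-9 + √66, -3)

(x² + 18x) + 3(y² + 6y) = -9
Completing the square gives (x + 9)² + 3(y + 3)² = -9 + 81 + 27 = 99.
Dividing both sides by 99: (x + 9)²/99 + (y + 3)²/33 = 1
Ellipse, center (-9, -3), major axis horizontal; a² = 99, b² = 33.
c² = a² - b² = 99 - 33 = 66, so c = √66.
Foci lie on the horizontal axis through the center: (h ± c, k).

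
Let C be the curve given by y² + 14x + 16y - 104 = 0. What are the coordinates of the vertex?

Only y is squared. Complete the square in y: (y + 8)² = -14(x - 12).
Vertex (12, -8); 4p = -14 so p = -7/2. Opens left.

(12, -8)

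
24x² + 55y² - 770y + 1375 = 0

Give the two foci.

Group: 24x² + 55(y² - 14y) = -1375
24x² + 55(y - 7)² = -1375 + 0 + 2695 = 1320
Dividing both sides by 1320: x²/55 + (y - 7)²/24 = 1
Ellipse, center (0, 7), major axis horizontal; a² = 55, b² = 24.
c² = a² - b² = 55 - 24 = 31, so c = √31.
Foci lie on the horizontal axis through the center: (h ± c, k).

(0 - √31, 7) and (0 + √31, 7)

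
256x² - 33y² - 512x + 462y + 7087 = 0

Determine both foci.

Collect terms: 256(x² - 2x) -33(y² - 14y) = -7087
Completing the square gives 256(x - 1)² -33(y - 7)² = -7087 + 256 - 1617 = -8448.
Divide by -8448: (y - 7)²/256 - (x - 1)²/33 = 1
Hyperbola, center (1, 7), transverse axis vertical; a² = 256, b² = 33.
c² = a² + b² = 256 + 33 = 289, so c = 17.
Foci lie on the vertical axis through the center: (h, k ± c).

(1, -10) and (1, 24)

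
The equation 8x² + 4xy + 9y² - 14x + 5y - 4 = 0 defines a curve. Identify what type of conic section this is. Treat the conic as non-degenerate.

A = 8, B = 4, C = 9.
Discriminant B² − 4AC = 4² − 4·8·9 = -272.
B² − 4AC < 0 ⇒ ellipse.

ellipse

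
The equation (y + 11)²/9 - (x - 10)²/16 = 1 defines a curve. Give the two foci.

Center (10, -11). The positive term is the y-term, so the transverse axis is vertical; a² = 9, b² = 16.
c² = a² + b² = 9 + 16 = 25, so c = 5.
Foci lie on the vertical axis through the center: (h, k ± c).

(10, -16) and (10, -6)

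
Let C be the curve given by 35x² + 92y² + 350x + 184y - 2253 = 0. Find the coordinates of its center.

Collect terms: 35(x² + 10x) + 92(y² + 2y) = 2253
Complete the square in x and y: 35(x + 5)² + 92(y + 1)² = 2253 + 875 + 92 = 3220
Divide by 3220: (x + 5)²/92 + (y + 1)²/35 = 1
Ellipse with center (-5, -1).

(-5, -1)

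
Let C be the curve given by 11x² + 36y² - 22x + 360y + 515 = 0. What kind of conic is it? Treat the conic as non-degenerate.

ellipse

No xy term. Coefficients of x² and y² are A = 11, C = 36.
A and C have the same sign but A ≠ C ⇒ ellipse.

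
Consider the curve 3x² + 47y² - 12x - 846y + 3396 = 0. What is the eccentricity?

Group: 3(x² - 4x) + 47(y² - 18y) = -3396
3(x - 2)² + 47(y - 9)² = -3396 + 12 + 3807 = 423
Divide through by 423 to get (x - 2)²/141 + (y - 9)²/9 = 1.
Ellipse, center (2, 9), major axis horizontal; a² = 141, b² = 9.
c² = a² - b² = 132, so c = 2√33.
e = c/a = 2√33/√141 = 2√517/47.

e = 2√517/47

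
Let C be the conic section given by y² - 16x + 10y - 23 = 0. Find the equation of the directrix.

x = -7

Only y is squared. Complete the square in y: (y + 5)² = 16(x + 3).
Vertex (-3, -5); 4p = 16 so p = 4. Opens right.
Directrix is the vertical line x = h − p = -3 − (4) = -7.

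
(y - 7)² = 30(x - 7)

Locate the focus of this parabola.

(29/2, 7)

Vertex (7, 7); 4p = 30 so p = 15/2. Opens right.
Focus is p units from the vertex along the axis: (h + p, k).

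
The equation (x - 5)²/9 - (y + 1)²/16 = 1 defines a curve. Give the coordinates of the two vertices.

Center (5, -1). The positive term is the x-term, so the transverse axis is horizontal; a² = 9, b² = 16.
a = 3. Vertices at (h ± a, k).

(2, -1) and (8, -1)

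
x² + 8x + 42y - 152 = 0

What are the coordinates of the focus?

(-4, -13/2)

Only x is squared. Complete the square in x: (x + 4)² = -42(y - 4).
Vertex (-4, 4); 4p = -42 so p = -21/2. Opens down.
Focus is p units from the vertex along the axis: (h, k + p).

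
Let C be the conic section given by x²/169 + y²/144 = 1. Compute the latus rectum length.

Center (0, 0). The larger denominator 169 sits under the x-term, so the major axis is horizontal; a² = 169, b² = 144.
Latus rectum length = 2b²/a = 2·144/13 = 288/13.

288/13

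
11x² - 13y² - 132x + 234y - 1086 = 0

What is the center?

Group: 11(x² - 12x) -13(y² - 18y) = 1086
Complete the square: 11(x - 6)² -13(y - 9)² = 1086 + 396 - 1053 = 429
Divide through by 429 to get (x - 6)²/39 - (y - 9)²/33 = 1.
Hyperbola with center (6, 9).

(6, 9)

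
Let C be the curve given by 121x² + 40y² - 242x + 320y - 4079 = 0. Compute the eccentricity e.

Group: 121(x² - 2x) + 40(y² + 8y) = 4079
Completing the square gives 121(x - 1)² + 40(y + 4)² = 4079 + 121 + 640 = 4840.
Divide through by 4840 to get (x - 1)²/40 + (y + 4)²/121 = 1.
Ellipse, center (1, -4), major axis vertical; a² = 121, b² = 40.
c² = a² - b² = 81, so c = 9.
e = c/a = 9/11.

e = 9/11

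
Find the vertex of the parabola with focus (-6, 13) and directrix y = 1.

The vertex is the midpoint between the focus and the directrix along the axis of symmetry.
Axis is vertical (directrix is horizontal). Vertex y-coordinate = (13 + 1)/2 = 7; x-coordinate = -6.

(-6, 7)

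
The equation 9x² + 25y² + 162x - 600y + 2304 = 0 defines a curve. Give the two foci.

Group: 9(x² + 18x) + 25(y² - 24y) = -2304
Complete the square in x and y: 9(x + 9)² + 25(y - 12)² = -2304 + 729 + 3600 = 2025
Dividing both sides by 2025: (x + 9)²/225 + (y - 12)²/81 = 1
Ellipse, center (-9, 12), major axis horizontal; a² = 225, b² = 81.
c² = a² - b² = 225 - 81 = 144, so c = 12.
Foci lie on the horizontal axis through the center: (h ± c, k).

(-21, 12) and (3, 12)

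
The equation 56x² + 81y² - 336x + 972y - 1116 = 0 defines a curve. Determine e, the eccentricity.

Group the x- and y-terms: 56(x² - 6x) + 81(y² + 12y) = 1116
Complete the square: 56(x - 3)² + 81(y + 6)² = 1116 + 504 + 2916 = 4536
Dividing both sides by 4536: (x - 3)²/81 + (y + 6)²/56 = 1
Ellipse, center (3, -6), major axis horizontal; a² = 81, b² = 56.
c² = a² - b² = 25, so c = 5.
e = c/a = 5/9.

e = 5/9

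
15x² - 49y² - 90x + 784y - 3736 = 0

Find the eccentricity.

Group the x- and y-terms: 15(x² - 6x) -49(y² - 16y) = 3736
Completing the square gives 15(x - 3)² -49(y - 8)² = 3736 + 135 - 3136 = 735.
Divide by 735: (x - 3)²/49 - (y - 8)²/15 = 1
Hyperbola, center (3, 8), transverse axis horizontal; a² = 49, b² = 15.
c² = a² + b² = 64, so c = 8.
e = c/a = 8/7.

e = 8/7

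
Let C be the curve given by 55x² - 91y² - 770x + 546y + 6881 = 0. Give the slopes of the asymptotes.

√5005/91 and -√5005/91

Group the x- and y-terms: 55(x² - 14x) -91(y² - 6y) = -6881
Complete the square: 55(x - 7)² -91(y - 3)² = -6881 + 2695 - 819 = -5005
Divide by -5005: (y - 3)²/55 - (x - 7)²/91 = 1
Hyperbola, center (7, 3), transverse axis vertical; a² = 55, b² = 91.
For a vertical hyperbola the asymptotes have slope ±a/b.
Here that is ±√55/√91 = ±√5005/91.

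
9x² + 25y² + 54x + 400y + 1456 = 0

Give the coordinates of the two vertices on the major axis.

Rearranging, 9(x² + 6x) + 25(y² + 16y) = -1456.
9(x + 3)² + 25(y + 8)² = -1456 + 81 + 1600 = 225
Divide through by 225 to get (x + 3)²/25 + (y + 8)²/9 = 1.
Ellipse, center (-3, -8), major axis horizontal; a² = 25, b² = 9.
a = 5. Vertices at (h ± a, k).

(-8, -8) and (2, -8)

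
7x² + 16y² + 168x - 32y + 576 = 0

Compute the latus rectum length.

Collect terms: 7(x² + 24x) + 16(y² - 2y) = -576
Complete the square: 7(x + 12)² + 16(y - 1)² = -576 + 1008 + 16 = 448
Divide through by 448 to get (x + 12)²/64 + (y - 1)²/28 = 1.
Ellipse, center (-12, 1), major axis horizontal; a² = 64, b² = 28.
Latus rectum length = 2b²/a = 2·28/8 = 7.

7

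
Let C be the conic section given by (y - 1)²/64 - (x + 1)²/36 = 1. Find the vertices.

(-1, -7) and (-1, 9)

Center (-1, 1). The positive term is the y-term, so the transverse axis is vertical; a² = 64, b² = 36.
a = 8. Vertices at (h, k ± a).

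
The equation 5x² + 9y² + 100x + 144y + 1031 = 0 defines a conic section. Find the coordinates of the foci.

(-12, -8) and (-8, -8)

Group the x- and y-terms: 5(x² + 20x) + 9(y² + 16y) = -1031
5(x + 10)² + 9(y + 8)² = -1031 + 500 + 576 = 45
Divide by 45: (x + 10)²/9 + (y + 8)²/5 = 1
Ellipse, center (-10, -8), major axis horizontal; a² = 9, b² = 5.
c² = a² - b² = 9 - 5 = 4, so c = 2.
Foci lie on the horizontal axis through the center: (h ± c, k).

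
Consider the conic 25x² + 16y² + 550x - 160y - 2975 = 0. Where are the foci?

Rearranging, 25(x² + 22x) + 16(y² - 10y) = 2975.
Complete the square in x and y: 25(x + 11)² + 16(y - 5)² = 2975 + 3025 + 400 = 6400
Divide through by 6400 to get (x + 11)²/256 + (y - 5)²/400 = 1.
Ellipse, center (-11, 5), major axis vertical; a² = 400, b² = 256.
c² = a² - b² = 400 - 256 = 144, so c = 12.
Foci lie on the vertical axis through the center: (h, k ± c).

(-11, -7) and (-11, 17)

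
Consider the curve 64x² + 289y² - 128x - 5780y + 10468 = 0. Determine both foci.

(-14, 10) and (16, 10)

64(x² - 2x) + 289(y² - 20y) = -10468
Complete the square: 64(x - 1)² + 289(y - 10)² = -10468 + 64 + 28900 = 18496
Divide by 18496: (x - 1)²/289 + (y - 10)²/64 = 1
Ellipse, center (1, 10), major axis horizontal; a² = 289, b² = 64.
c² = a² - b² = 289 - 64 = 225, so c = 15.
Foci lie on the horizontal axis through the center: (h ± c, k).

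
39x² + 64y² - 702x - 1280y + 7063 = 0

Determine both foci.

Collect terms: 39(x² - 18x) + 64(y² - 20y) = -7063
Complete the square: 39(x - 9)² + 64(y - 10)² = -7063 + 3159 + 6400 = 2496
Divide by 2496: (x - 9)²/64 + (y - 10)²/39 = 1
Ellipse, center (9, 10), major axis horizontal; a² = 64, b² = 39.
c² = a² - b² = 64 - 39 = 25, so c = 5.
Foci lie on the horizontal axis through the center: (h ± c, k).

(4, 10) and (14, 10)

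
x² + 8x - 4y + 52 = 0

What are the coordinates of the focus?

(-4, 10)

Only x is squared. Complete the square in x: (x + 4)² = 4(y - 9).
Vertex (-4, 9); 4p = 4 so p = 1. Opens up.
Focus is p units from the vertex along the axis: (h, k + p).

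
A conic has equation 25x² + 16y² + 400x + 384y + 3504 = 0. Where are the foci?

(-8, -15) and (-8, -9)

Rearranging, 25(x² + 16x) + 16(y² + 24y) = -3504.
Complete the square in x and y: 25(x + 8)² + 16(y + 12)² = -3504 + 1600 + 2304 = 400
Dividing both sides by 400: (x + 8)²/16 + (y + 12)²/25 = 1
Ellipse, center (-8, -12), major axis vertical; a² = 25, b² = 16.
c² = a² - b² = 25 - 16 = 9, so c = 3.
Foci lie on the vertical axis through the center: (h, k ± c).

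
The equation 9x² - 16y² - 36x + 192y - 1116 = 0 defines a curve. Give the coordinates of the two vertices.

(-6, 6) and (10, 6)

Group: 9(x² - 4x) -16(y² - 12y) = 1116
Completing the square gives 9(x - 2)² -16(y - 6)² = 1116 + 36 - 576 = 576.
Divide by 576: (x - 2)²/64 - (y - 6)²/36 = 1
Hyperbola, center (2, 6), transverse axis horizontal; a² = 64, b² = 36.
a = 8. Vertices at (h ± a, k).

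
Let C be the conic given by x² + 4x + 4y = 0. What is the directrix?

Only x is squared. Complete the square in x: (x + 2)² = -4(y - 1).
Vertex (-2, 1); 4p = -4 so p = -1. Opens down.
Directrix is the horizontal line y = k − p = 1 − (-1) = 2.

y = 2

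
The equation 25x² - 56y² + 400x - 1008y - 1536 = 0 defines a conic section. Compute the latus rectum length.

Rearranging, 25(x² + 16x) -56(y² + 18y) = 1536.
25(x + 8)² -56(y + 9)² = 1536 + 1600 - 4536 = -1400
Divide by -1400: (y + 9)²/25 - (x + 8)²/56 = 1
Hyperbola, center (-8, -9), transverse axis vertical; a² = 25, b² = 56.
Latus rectum length = 2b²/a = 2·56/5 = 112/5.

112/5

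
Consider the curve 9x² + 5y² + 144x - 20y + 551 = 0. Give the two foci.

Group the x- and y-terms: 9(x² + 16x) + 5(y² - 4y) = -551
9(x + 8)² + 5(y - 2)² = -551 + 576 + 20 = 45
Divide through by 45 to get (x + 8)²/5 + (y - 2)²/9 = 1.
Ellipse, center (-8, 2), major axis vertical; a² = 9, b² = 5.
c² = a² - b² = 9 - 5 = 4, so c = 2.
Foci lie on the vertical axis through the center: (h, k ± c).

(-8, 0) and (-8, 4)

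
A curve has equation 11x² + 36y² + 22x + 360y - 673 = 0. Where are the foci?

11(x² + 2x) + 36(y² + 10y) = 673
Complete the square in x and y: 11(x + 1)² + 36(y + 5)² = 673 + 11 + 900 = 1584
Divide through by 1584 to get (x + 1)²/144 + (y + 5)²/44 = 1.
Ellipse, center (-1, -5), major axis horizontal; a² = 144, b² = 44.
c² = a² - b² = 144 - 44 = 100, so c = 10.
Foci lie on the horizontal axis through the center: (h ± c, k).

(-11, -5) and (9, -5)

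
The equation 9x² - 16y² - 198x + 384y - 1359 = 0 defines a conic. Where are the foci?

Collect terms: 9(x² - 22x) -16(y² - 24y) = 1359
Complete the square in x and y: 9(x - 11)² -16(y - 12)² = 1359 + 1089 - 2304 = 144
Dividing both sides by 144: (x - 11)²/16 - (y - 12)²/9 = 1
Hyperbola, center (11, 12), transverse axis horizontal; a² = 16, b² = 9.
c² = a² + b² = 16 + 9 = 25, so c = 5.
Foci lie on the horizontal axis through the center: (h ± c, k).

(6, 12) and (16, 12)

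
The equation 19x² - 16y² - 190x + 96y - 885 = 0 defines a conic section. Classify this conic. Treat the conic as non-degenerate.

No xy term. Coefficients of x² and y² are A = 19, C = -16.
A and C have opposite signs ⇒ hyperbola.

hyperbola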